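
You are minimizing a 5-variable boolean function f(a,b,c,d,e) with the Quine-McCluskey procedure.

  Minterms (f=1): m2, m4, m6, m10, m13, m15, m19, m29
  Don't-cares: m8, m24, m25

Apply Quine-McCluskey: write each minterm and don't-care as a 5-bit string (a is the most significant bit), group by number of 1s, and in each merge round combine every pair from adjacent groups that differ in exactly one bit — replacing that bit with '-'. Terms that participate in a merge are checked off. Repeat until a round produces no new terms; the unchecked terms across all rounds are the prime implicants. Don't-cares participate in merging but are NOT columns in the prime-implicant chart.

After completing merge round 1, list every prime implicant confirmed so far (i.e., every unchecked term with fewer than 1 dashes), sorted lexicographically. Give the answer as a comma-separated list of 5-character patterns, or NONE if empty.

[col 0] 00010*, 00100*, 00110*, 01000*, 01010*, 01101*, 01111*, 10011, 11000*, 11001*, 11101*
[col 1] -1000, -1101, 0-010, 00-10, 001-0, 010-0, 011-1, 11-01, 1100-
Prime implicants: -1000, -1101, 0-010, 00-10, 001-0, 010-0, 011-1, 10011, 11-01, 1100-

10011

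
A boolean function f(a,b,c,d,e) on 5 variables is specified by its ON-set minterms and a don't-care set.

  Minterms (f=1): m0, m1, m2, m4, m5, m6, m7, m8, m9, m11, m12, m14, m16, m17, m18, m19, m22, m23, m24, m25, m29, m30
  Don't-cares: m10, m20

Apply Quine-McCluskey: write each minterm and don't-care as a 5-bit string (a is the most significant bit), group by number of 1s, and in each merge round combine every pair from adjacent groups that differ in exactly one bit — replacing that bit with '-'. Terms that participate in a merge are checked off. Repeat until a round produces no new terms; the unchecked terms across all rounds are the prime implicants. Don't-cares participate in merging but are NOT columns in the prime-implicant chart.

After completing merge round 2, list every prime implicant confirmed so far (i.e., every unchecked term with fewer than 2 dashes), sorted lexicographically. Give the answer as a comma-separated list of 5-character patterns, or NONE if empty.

11-01

size-2^0 implicants → 00000(✓)  00001(✓)  00010(✓)  00100(✓)  00101(✓)  00110(✓)  00111(✓)  01000(✓)  01001(✓)  01010(✓)  01011(✓)  01100(✓)  01110(✓)  10000(✓)  10001(✓)  10010(✓)  10011(✓)  10100(✓)  10110(✓)  10111(✓)  11000(✓)  11001(✓)  11101(✓)  11110(✓)
size-2^1 implicants → -0000(✓)  -0001(✓)  -0010(✓)  -0100(✓)  -0110(✓)  -0111(✓)  -1000(✓)  -1001(✓)  -1110(✓)  0-000(✓)  0-001(✓)  0-010(✓)  0-100(✓)  0-110(✓)  00-00(✓)  00-01(✓)  00-10(✓)  000-0(✓)  0000-(✓)  001-0(✓)  001-1(✓)  0010-(✓)  0011-(✓)  01-00(✓)  01-10(✓)  010-0(✓)  010-1(✓)  0100-(✓)  0101-(✓)  011-0(✓)  1-000(✓)  1-001(✓)  1-110(✓)  10-00(✓)  10-10(✓)  10-11(✓)  100-0(✓)  100-1(✓)  1000-(✓)  1001-(✓)  101-0(✓)  1011-(✓)  11-01  1100-(✓)
size-2^2 implicants → --000(✓)  --001(✓)  --110  -0-00(✓)  -0-10(✓)  -00-0(✓)  -000-(✓)  -01-0(✓)  -011-  -100-(✓)  0--00(✓)  0--10(✓)  0-0-0(✓)  0-00-(✓)  0-1-0(✓)  00--0(✓)  00-0-  001--  01--0(✓)  010--  1-00-(✓)  10--0(✓)  10-1-  100--
size-2^3 implicants → --00-  -0--0  0---0
Unchecked terms (primes): --00-, --110, -0--0, -011-, 0---0, 00-0-, 001--, 010--, 10-1-, 100--, 11-01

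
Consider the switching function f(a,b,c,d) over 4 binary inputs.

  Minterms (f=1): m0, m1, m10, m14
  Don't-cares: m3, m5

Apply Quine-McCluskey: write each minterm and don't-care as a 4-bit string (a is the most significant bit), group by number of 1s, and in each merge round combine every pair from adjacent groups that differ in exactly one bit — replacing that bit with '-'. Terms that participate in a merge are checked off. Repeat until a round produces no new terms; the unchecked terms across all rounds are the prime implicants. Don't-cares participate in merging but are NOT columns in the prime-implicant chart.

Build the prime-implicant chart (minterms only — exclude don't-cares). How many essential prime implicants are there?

2

size-2^0 implicants → 0000(✓)  0001(✓)  0011(✓)  0101(✓)  1010(✓)  1110(✓)
size-2^1 implicants → 0-01  00-1  000-  1-10
Unchecked terms (primes): 0-01, 00-1, 000-, 1-10
Minterm coverage:
  m0 ⊆ 000- [E]
  m1 ⊆ 0-01,00-1,000-
  m10 ⊆ 1-10 [E]
  m14 ⊆ 1-10 [E]
E = {000-, 1-10}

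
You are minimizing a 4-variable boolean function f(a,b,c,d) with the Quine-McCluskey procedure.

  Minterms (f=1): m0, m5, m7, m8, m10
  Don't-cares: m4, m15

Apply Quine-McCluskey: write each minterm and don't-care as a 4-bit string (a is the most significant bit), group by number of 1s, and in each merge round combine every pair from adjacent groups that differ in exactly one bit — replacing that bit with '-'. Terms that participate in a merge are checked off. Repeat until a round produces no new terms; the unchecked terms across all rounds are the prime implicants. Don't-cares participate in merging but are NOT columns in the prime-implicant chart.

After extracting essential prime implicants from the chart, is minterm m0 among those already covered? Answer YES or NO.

NO

Round 0: 0000✓ 0100✓ 0101✓ 0111✓ 1000✓ 1010✓ 1111✓
Round 1: -000 -111 0-00 01-1 010- 10-0
PIs = {-000, -111, 0-00, 01-1, 010-, 10-0}
Coverage chart:
  m0: -000,0-00
  m5: 01-1,010-
  m7: -111,01-1
  m8: -000,10-0
  m10: 10-0 ←essential
Essential: 10-0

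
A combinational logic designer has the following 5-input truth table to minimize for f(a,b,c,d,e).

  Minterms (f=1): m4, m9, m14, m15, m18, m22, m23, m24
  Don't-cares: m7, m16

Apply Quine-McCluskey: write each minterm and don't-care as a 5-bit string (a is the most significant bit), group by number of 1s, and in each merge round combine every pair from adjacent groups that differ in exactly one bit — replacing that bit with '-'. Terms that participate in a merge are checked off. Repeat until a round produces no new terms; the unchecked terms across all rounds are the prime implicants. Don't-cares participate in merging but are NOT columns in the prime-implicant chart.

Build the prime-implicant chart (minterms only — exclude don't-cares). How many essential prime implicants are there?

4

Round 0: 00100 00111✓ 01001 01110✓ 01111✓ 10000✓ 10010✓ 10110✓ 10111✓ 11000✓
Round 1: -0111 0-111 0111- 1-000 10-10 100-0 1011-
PIs = {-0111, 0-111, 00100, 01001, 0111-, 1-000, 10-10, 100-0, 1011-}
Coverage chart:
  m4: 00100 ←essential
  m9: 01001 ←essential
  m14: 0111- ←essential
  m15: 0-111,0111-
  m18: 10-10,100-0
  m22: 10-10,1011-
  m23: -0111,1011-
  m24: 1-000 ←essential
Essential: 00100, 01001, 0111-, 1-000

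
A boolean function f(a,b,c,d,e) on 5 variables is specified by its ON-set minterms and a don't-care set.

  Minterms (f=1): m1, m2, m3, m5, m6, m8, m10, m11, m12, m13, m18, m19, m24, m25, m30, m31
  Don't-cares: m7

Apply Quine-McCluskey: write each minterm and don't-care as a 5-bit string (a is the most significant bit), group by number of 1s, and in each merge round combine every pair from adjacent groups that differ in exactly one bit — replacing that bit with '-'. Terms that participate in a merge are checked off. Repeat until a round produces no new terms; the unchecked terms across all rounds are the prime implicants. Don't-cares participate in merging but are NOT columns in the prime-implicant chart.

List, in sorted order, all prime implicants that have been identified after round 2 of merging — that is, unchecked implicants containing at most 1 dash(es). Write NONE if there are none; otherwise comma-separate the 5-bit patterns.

Round 0: 00001✓ 00010✓ 00011✓ 00101✓ 00110✓ 00111✓ 01000✓ 01010✓ 01011✓ 01100✓ 01101✓ 10010✓ 10011✓ 11000✓ 11001✓ 11110✓ 11111✓
Round 1: -0010✓ -0011✓ -1000 0-010✓ 0-011✓ 0-101 00-01✓ 00-10✓ 00-11✓ 000-1✓ 0001-✓ 001-1✓ 0011-✓ 01-00 010-0 0101-✓ 0110- 1001-✓ 1100- 1111-
Round 2: -001- 0-01- 00--1 00-1-
PIs = {-001-, -1000, 0-01-, 0-101, 00--1, 00-1-, 01-00, 010-0, 0110-, 1100-, 1111-}

-1000, 0-101, 01-00, 010-0, 0110-, 1100-, 1111-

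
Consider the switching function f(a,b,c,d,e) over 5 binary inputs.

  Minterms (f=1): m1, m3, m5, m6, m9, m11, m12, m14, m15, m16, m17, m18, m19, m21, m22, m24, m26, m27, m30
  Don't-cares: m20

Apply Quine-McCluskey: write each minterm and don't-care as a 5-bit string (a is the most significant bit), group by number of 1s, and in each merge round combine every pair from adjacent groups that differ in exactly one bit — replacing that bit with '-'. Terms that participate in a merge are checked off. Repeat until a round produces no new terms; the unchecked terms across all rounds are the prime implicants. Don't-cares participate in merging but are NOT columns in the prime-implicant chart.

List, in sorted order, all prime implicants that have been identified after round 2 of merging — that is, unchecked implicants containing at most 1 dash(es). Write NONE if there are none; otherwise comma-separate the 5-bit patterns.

[col 0] 00001*, 00011*, 00101*, 00110*, 01001*, 01011*, 01100*, 01110*, 01111*, 10000*, 10001*, 10010*, 10011*, 10100*, 10101*, 10110*, 11000*, 11010*, 11011*, 11110*
[col 1] -0001*, -0011*, -0101*, -0110*, -1011*, -1110*, 0-001*, 0-011*, 0-110*, 00-01*, 000-1*, 01-11, 010-1*, 011-0, 0111-, 1-000*, 1-010*, 1-011*, 1-110*, 10-00*, 10-01*, 10-10*, 100-0*, 100-1*, 1000-*, 1001-*, 101-0*, 1010-*, 11-10*, 110-0*, 1101-*
[col 2] --011, --110, -0-01, -00-1, 0-0-1, 1--10, 1-0-0, 1-01-, 10--0, 10-0-, 100--
Prime implicants: --011, --110, -0-01, -00-1, 0-0-1, 01-11, 011-0, 0111-, 1--10, 1-0-0, 1-01-, 10--0, 10-0-, 100--

01-11, 011-0, 0111-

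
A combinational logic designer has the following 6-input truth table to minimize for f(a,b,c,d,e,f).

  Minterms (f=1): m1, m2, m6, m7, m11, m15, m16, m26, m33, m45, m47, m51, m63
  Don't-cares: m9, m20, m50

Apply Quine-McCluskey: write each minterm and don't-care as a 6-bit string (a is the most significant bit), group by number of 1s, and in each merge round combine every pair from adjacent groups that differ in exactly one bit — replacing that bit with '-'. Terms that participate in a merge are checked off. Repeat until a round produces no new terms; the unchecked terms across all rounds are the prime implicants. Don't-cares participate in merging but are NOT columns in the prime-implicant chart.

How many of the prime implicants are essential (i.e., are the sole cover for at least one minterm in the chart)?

7

Round 0: 000001✓ 000010✓ 000110✓ 000111✓ 001001✓ 001011✓ 001111✓ 010000✓ 010100✓ 011010 100001✓ 101101✓ 101111✓ 110010✓ 110011✓ 111111✓
Round 1: -00001 -01111 00-001 00-111 000-10 00011- 001-11 0010-1 010-00 1-1111 1011-1 11001-
PIs = {-00001, -01111, 00-001, 00-111, 000-10, 00011-, 001-11, 0010-1, 010-00, 011010, 1-1111, 1011-1, 11001-}
Coverage chart:
  m1: -00001,00-001
  m2: 000-10 ←essential
  m6: 000-10,00011-
  m7: 00-111,00011-
  m11: 001-11,0010-1
  m15: -01111,00-111,001-11
  m16: 010-00 ←essential
  m26: 011010 ←essential
  m33: -00001 ←essential
  m45: 1011-1 ←essential
  m47: -01111,1-1111,1011-1
  m51: 11001- ←essential
  m63: 1-1111 ←essential
Essential: -00001, 000-10, 010-00, 011010, 1-1111, 1011-1, 11001-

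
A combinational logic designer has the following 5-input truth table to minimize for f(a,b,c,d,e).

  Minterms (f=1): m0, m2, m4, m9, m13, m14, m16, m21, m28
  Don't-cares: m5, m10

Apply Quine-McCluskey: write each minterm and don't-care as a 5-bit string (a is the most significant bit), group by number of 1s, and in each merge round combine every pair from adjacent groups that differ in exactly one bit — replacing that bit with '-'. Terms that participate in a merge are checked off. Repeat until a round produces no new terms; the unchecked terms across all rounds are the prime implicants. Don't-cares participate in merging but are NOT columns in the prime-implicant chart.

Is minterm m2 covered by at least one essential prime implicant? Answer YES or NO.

size-2^0 implicants → 00000(✓)  00010(✓)  00100(✓)  00101(✓)  01001(✓)  01010(✓)  01101(✓)  01110(✓)  10000(✓)  10101(✓)  11100
size-2^1 implicants → -0000  -0101  0-010  0-101  00-00  000-0  0010-  01-01  01-10
Unchecked terms (primes): -0000, -0101, 0-010, 0-101, 00-00, 000-0, 0010-, 01-01, 01-10, 11100
Minterm coverage:
  m0 ⊆ -0000,00-00,000-0
  m2 ⊆ 0-010,000-0
  m4 ⊆ 00-00,0010-
  m9 ⊆ 01-01 [E]
  m13 ⊆ 0-101,01-01
  m14 ⊆ 01-10 [E]
  m16 ⊆ -0000 [E]
  m21 ⊆ -0101 [E]
  m28 ⊆ 11100 [E]
E = {-0000, -0101, 01-01, 01-10, 11100}

NO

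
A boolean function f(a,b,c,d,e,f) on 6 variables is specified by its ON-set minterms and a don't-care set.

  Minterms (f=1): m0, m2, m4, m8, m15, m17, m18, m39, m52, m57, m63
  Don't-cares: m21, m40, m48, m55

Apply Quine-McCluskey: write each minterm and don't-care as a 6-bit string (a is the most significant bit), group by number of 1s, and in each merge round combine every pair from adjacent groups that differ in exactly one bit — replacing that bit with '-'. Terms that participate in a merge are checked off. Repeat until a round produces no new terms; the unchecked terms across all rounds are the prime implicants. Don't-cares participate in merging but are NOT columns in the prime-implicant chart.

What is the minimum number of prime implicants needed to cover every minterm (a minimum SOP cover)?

size-2^0 implicants → 000000(✓)  000010(✓)  000100(✓)  001000(✓)  001111  010001(✓)  010010(✓)  010101(✓)  100111(✓)  101000(✓)  110000(✓)  110100(✓)  110111(✓)  111001  111111(✓)
size-2^1 implicants → -01000  0-0010  00-000  000-00  0000-0  010-01  1-0111  11-111  110-00
Unchecked terms (primes): -01000, 0-0010, 00-000, 000-00, 0000-0, 001111, 010-01, 1-0111, 11-111, 110-00, 111001
Minterm coverage:
  m0 ⊆ 00-000,000-00,0000-0
  m2 ⊆ 0-0010,0000-0
  m4 ⊆ 000-00 [E]
  m8 ⊆ -01000,00-000
  m15 ⊆ 001111 [E]
  m17 ⊆ 010-01 [E]
  m18 ⊆ 0-0010 [E]
  m39 ⊆ 1-0111 [E]
  m52 ⊆ 110-00 [E]
  m57 ⊆ 111001 [E]
  m63 ⊆ 11-111 [E]
E = {0-0010, 000-00, 001111, 010-01, 1-0111, 11-111, 110-00, 111001}
Petrick residual → -01000
Cover = b'cd'e'f' + a'c'd'ef' + a'b'c'e'f' + a'b'cdef + a'bc'e'f + ac'def + abdef + abc'e'f' + abcd'e'f  |cover|=9

9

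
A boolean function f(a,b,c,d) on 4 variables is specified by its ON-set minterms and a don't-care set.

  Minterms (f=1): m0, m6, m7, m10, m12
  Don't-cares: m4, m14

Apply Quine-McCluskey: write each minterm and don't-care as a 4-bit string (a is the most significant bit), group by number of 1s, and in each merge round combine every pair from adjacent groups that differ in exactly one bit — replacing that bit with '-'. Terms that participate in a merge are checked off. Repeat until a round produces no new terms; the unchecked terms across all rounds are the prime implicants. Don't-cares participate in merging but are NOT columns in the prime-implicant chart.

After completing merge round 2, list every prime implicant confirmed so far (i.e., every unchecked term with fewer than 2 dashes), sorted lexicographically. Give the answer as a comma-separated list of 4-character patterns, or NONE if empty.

[col 0] 0000*, 0100*, 0110*, 0111*, 1010*, 1100*, 1110*
[col 1] -100*, -110*, 0-00, 01-0*, 011-, 1-10, 11-0*
[col 2] -1-0
Prime implicants: -1-0, 0-00, 011-, 1-10

0-00, 011-, 1-10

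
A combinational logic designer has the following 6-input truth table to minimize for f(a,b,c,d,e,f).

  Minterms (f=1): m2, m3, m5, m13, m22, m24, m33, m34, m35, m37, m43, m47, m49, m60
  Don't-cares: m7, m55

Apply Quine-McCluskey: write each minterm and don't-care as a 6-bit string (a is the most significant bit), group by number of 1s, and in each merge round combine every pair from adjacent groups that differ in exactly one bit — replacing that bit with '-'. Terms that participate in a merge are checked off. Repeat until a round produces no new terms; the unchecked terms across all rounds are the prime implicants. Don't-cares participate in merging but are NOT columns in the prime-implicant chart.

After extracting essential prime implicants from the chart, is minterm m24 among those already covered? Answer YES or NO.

size-2^0 implicants → 000010(✓)  000011(✓)  000101(✓)  000111(✓)  001101(✓)  010110  011000  100001(✓)  100010(✓)  100011(✓)  100101(✓)  101011(✓)  101111(✓)  110001(✓)  110111  111100
size-2^1 implicants → -00010(✓)  -00011(✓)  -00101  00-101  000-11  00001-(✓)  0001-1  1-0001  10-011  100-01  1000-1  10001-(✓)  101-11
size-2^2 implicants → -0001-
Unchecked terms (primes): -0001-, -00101, 00-101, 000-11, 0001-1, 010110, 011000, 1-0001, 10-011, 100-01, 1000-1, 101-11, 110111, 111100
Minterm coverage:
  m2 ⊆ -0001- [E]
  m3 ⊆ -0001-,000-11
  m5 ⊆ -00101,00-101,0001-1
  m13 ⊆ 00-101 [E]
  m22 ⊆ 010110 [E]
  m24 ⊆ 011000 [E]
  m33 ⊆ 1-0001,100-01,1000-1
  m34 ⊆ -0001- [E]
  m35 ⊆ -0001-,10-011,1000-1
  m37 ⊆ -00101,100-01
  m43 ⊆ 10-011,101-11
  m47 ⊆ 101-11 [E]
  m49 ⊆ 1-0001 [E]
  m60 ⊆ 111100 [E]
E = {-0001-, 00-101, 010110, 011000, 1-0001, 101-11, 111100}

YES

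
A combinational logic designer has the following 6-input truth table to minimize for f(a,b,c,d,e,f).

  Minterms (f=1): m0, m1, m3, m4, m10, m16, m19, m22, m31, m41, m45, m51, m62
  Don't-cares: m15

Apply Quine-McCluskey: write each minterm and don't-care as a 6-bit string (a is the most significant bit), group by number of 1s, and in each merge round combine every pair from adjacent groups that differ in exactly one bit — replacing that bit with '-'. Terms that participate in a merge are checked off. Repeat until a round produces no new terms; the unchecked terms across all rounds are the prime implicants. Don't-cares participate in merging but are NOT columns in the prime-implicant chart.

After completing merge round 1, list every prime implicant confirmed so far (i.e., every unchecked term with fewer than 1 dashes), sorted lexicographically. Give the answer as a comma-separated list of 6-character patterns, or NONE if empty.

001010, 010110, 111110

size-2^0 implicants → 000000(✓)  000001(✓)  000011(✓)  000100(✓)  001010  001111(✓)  010000(✓)  010011(✓)  010110  011111(✓)  101001(✓)  101101(✓)  110011(✓)  111110
size-2^1 implicants → -10011  0-0000  0-0011  0-1111  000-00  0000-1  00000-  101-01
Unchecked terms (primes): -10011, 0-0000, 0-0011, 0-1111, 000-00, 0000-1, 00000-, 001010, 010110, 101-01, 111110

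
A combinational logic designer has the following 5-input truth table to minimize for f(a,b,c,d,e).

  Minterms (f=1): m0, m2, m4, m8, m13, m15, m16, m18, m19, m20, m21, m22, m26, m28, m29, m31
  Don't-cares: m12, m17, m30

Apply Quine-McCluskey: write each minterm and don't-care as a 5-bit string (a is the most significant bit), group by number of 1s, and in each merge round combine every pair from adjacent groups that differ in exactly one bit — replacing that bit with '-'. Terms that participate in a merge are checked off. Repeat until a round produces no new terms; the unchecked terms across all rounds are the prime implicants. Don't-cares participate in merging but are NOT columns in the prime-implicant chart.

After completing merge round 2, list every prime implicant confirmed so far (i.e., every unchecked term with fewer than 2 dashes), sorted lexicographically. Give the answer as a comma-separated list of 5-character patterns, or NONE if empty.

NONE

[col 0] 00000*, 00010*, 00100*, 01000*, 01100*, 01101*, 01111*, 10000*, 10001*, 10010*, 10011*, 10100*, 10101*, 10110*, 11010*, 11100*, 11101*, 11110*, 11111*
[col 1] -0000*, -0010*, -0100*, -1100*, -1101*, -1111*, 0-000*, 0-100*, 00-00*, 000-0*, 01-00*, 011-1*, 0110-*, 1-010*, 1-100*, 1-101*, 1-110*, 10-00*, 10-01*, 10-10*, 100-0*, 100-1*, 1000-*, 1001-*, 101-0*, 1010-*, 11-10*, 111-0*, 111-1*, 1110-*, 1111-*
[col 2] --100, -0-00, -00-0, -11-1, -110-, 0--00, 1--10, 1-1-0, 1-10-, 10--0, 10-0-, 100--, 111--
Prime implicants: --100, -0-00, -00-0, -11-1, -110-, 0--00, 1--10, 1-1-0, 1-10-, 10--0, 10-0-, 100--, 111--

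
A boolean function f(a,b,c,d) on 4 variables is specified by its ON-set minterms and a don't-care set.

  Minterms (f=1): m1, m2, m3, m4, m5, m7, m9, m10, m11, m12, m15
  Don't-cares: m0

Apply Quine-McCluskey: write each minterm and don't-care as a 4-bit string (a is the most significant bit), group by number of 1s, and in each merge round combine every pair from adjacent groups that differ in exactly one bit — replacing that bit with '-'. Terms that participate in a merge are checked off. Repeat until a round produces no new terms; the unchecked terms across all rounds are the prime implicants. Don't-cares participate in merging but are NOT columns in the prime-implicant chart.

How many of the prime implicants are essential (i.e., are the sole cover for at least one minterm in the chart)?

4

[col 0] 0000*, 0001*, 0010*, 0011*, 0100*, 0101*, 0111*, 1001*, 1010*, 1011*, 1100*, 1111*
[col 1] -001*, -010*, -011*, -100, -111*, 0-00*, 0-01*, 0-11*, 00-0*, 00-1*, 000-*, 001-*, 01-1*, 010-*, 1-11*, 10-1*, 101-*
[col 2] --11, -0-1, -01-, 0--1, 0-0-, 00--
Prime implicants: --11, -0-1, -01-, -100, 0--1, 0-0-, 00--
PI chart (minterm → PIs covering it):
  1 | -0-1,0--1,0-0-,00--
  2 | -01-,00--
  3 | --11,-0-1,-01-,0--1,00--
  4 | -100,0-0-
  5 | 0--1,0-0-
  7 | --11,0--1
  9 | -0-1  (sole → essential)
  10 | -01-  (sole → essential)
  11 | --11,-0-1,-01-
  12 | -100  (sole → essential)
  15 | --11  (sole → essential)
Essential prime implicants: --11, -0-1, -01-, -100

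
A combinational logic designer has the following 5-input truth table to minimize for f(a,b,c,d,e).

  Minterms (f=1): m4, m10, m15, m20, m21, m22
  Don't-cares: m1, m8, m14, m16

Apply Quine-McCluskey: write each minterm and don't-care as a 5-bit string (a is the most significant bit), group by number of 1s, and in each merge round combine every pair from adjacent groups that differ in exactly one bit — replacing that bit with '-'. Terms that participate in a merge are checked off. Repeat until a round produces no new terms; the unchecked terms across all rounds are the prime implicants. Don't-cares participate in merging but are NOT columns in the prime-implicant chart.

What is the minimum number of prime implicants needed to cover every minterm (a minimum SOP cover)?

5

size-2^0 implicants → 00001  00100(✓)  01000(✓)  01010(✓)  01110(✓)  01111(✓)  10000(✓)  10100(✓)  10101(✓)  10110(✓)
size-2^1 implicants → -0100  01-10  010-0  0111-  10-00  101-0  1010-
Unchecked terms (primes): -0100, 00001, 01-10, 010-0, 0111-, 10-00, 101-0, 1010-
Minterm coverage:
  m4 ⊆ -0100 [E]
  m10 ⊆ 01-10,010-0
  m15 ⊆ 0111- [E]
  m20 ⊆ -0100,10-00,101-0,1010-
  m21 ⊆ 1010- [E]
  m22 ⊆ 101-0 [E]
E = {-0100, 0111-, 101-0, 1010-}
Petrick residual → 01-10
Cover = b'cd'e' + a'bde' + a'bcd + ab'ce' + ab'cd'  |cover|=5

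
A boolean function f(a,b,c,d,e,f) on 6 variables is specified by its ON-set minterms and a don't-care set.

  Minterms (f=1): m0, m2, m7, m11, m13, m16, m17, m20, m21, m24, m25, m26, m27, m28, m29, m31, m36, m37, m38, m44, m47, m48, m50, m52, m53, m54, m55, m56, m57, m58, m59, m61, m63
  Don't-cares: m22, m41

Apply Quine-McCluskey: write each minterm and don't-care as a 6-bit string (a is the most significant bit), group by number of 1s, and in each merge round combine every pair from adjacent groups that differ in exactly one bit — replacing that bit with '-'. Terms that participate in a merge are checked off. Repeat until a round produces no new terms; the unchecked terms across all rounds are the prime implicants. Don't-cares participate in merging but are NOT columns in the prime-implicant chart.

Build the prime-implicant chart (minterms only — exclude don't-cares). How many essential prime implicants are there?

Round 0: 000000✓ 000010✓ 000111 001011✓ 001101✓ 010000✓ 010001✓ 010100✓ 010101✓ 010110✓ 011000✓ 011001✓ 011010✓ 011011✓ 011100✓ 011101✓ 011111✓ 100100✓ 100101✓ 100110✓ 101001✓ 101100✓ 101111✓ 110000✓ 110010✓ 110100✓ 110101✓ 110110✓ 110111✓ 111000✓ 111001✓ 111010✓ 111011✓ 111101✓ 111111✓
Round 1: -10000✓ -10100✓ -10101✓ -10110✓ -11000✓ -11001✓ -11010✓ -11011✓ -11101✓ -11111✓ 0-0000 0-1011 0-1101 0000-0 01-000✓ 01-001✓ 01-100✓ 01-101✓ 010-00✓ 010-01✓ 01000-✓ 0101-0✓ 01010-✓ 011-00✓ 011-01✓ 011-11✓ 0110-0✓ 0110-1✓ 01100-✓ 01101-✓ 0111-1✓ 01110-✓ 1-0100✓ 1-0101✓ 1-0110✓ 1-1001 1-1111 10-100 1001-0✓ 10010-✓ 11-000✓ 11-010✓ 11-101✓ 11-111✓ 110-00✓ 110-10✓ 1100-0✓ 1101-0✓ 1101-1✓ 11010-✓ 11011-✓ 111-01✓ 111-11✓ 1110-0✓ 1110-1✓ 11100-✓ 11101-✓ 1111-1✓
Round 2: -1-000 -1-101 -10-00 -101-0 -1010- -11-01✓ -11-11✓ -110-0✓ -110-1✓ -1100-✓ -1101-✓ -111-1✓ 01--00✓ 01--01✓ 01-00-✓ 01-10-✓ 010-0-✓ 011--1✓ 011-0-✓ 0110--✓ 1-01-0 1-010- 11-0-0 11-1-1 110--0 1101-- 111--1✓ 1110--✓
Round 3: -11--1 -110-- 01--0-
PIs = {-1-000, -1-101, -10-00, -101-0, -1010-, -11--1, -110--, 0-0000, 0-1011, 0-1101, 0000-0, 000111, 01--0-, 1-01-0, 1-010-, 1-1001, 1-1111, 10-100, 11-0-0, 11-1-1, 110--0, 1101--}
Coverage chart:
  m0: 0-0000,0000-0
  m2: 0000-0 ←essential
  m7: 000111 ←essential
  m11: 0-1011 ←essential
  m13: 0-1101 ←essential
  m16: -1-000,-10-00,0-0000,01--0-
  m17: 01--0- ←essential
  m20: -10-00,-101-0,-1010-,01--0-
  m21: -1-101,-1010-,01--0-
  m24: -1-000,-110--,01--0-
  m25: -11--1,-110--,01--0-
  m26: -110-- ←essential
  m27: -11--1,-110--,0-1011
  m28: 01--0- ←essential
  m29: -1-101,-11--1,0-1101,01--0-
  m31: -11--1 ←essential
  m36: 1-01-0,1-010-,10-100
  m37: 1-010- ←essential
  m38: 1-01-0 ←essential
  m44: 10-100 ←essential
  m47: 1-1111 ←essential
  m48: -1-000,-10-00,11-0-0,110--0
  m50: 11-0-0,110--0
  m52: -10-00,-101-0,-1010-,1-01-0,1-010-,110--0,1101--
  m53: -1-101,-1010-,1-010-,11-1-1,1101--
  m54: -101-0,1-01-0,110--0,1101--
  m55: 11-1-1,1101--
  m56: -1-000,-110--,11-0-0
  m57: -11--1,-110--,1-1001
  m58: -110--,11-0-0
  m59: -11--1,-110--
  m61: -1-101,-11--1,11-1-1
  m63: -11--1,1-1111,11-1-1
Essential: -11--1, -110--, 0-1011, 0-1101, 0000-0, 000111, 01--0-, 1-01-0, 1-010-, 1-1111, 10-100

11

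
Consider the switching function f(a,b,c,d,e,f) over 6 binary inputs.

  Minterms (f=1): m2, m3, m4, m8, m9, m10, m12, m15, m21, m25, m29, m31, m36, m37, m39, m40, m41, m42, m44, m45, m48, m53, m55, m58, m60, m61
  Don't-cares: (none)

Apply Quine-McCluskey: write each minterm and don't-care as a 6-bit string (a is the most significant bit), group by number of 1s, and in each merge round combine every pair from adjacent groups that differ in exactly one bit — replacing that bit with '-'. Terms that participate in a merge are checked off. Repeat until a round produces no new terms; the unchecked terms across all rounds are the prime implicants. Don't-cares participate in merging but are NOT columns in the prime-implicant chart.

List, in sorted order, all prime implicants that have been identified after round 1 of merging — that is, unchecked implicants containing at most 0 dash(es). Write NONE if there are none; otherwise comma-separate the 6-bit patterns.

[col 0] 000010*, 000011*, 000100*, 001000*, 001001*, 001010*, 001100*, 001111*, 010101*, 011001*, 011101*, 011111*, 100100*, 100101*, 100111*, 101000*, 101001*, 101010*, 101100*, 101101*, 110000, 110101*, 110111*, 111010*, 111100*, 111101*
[col 1] -00100*, -01000*, -01001*, -01010*, -01100*, -10101*, -11101*, 0-1001, 0-1111, 00-010, 00-100*, 00001-, 001-00*, 0010-0*, 00100-*, 01-101*, 011-01, 0111-1, 1-0101*, 1-0111*, 1-1010, 1-1100*, 1-1101*, 10-100*, 10-101*, 1001-1*, 10010-*, 101-00*, 101-01*, 1010-0*, 10100-*, 10110-*, 11-101*, 1101-1*, 11110-*
[col 2] -0-100, -01-00, -010-0, -0100-, -1-101, 1--101, 1-01-1, 1-110-, 10-10-, 101-0-
Prime implicants: -0-100, -01-00, -010-0, -0100-, -1-101, 0-1001, 0-1111, 00-010, 00001-, 011-01, 0111-1, 1--101, 1-01-1, 1-1010, 1-110-, 10-10-, 101-0-, 110000

110000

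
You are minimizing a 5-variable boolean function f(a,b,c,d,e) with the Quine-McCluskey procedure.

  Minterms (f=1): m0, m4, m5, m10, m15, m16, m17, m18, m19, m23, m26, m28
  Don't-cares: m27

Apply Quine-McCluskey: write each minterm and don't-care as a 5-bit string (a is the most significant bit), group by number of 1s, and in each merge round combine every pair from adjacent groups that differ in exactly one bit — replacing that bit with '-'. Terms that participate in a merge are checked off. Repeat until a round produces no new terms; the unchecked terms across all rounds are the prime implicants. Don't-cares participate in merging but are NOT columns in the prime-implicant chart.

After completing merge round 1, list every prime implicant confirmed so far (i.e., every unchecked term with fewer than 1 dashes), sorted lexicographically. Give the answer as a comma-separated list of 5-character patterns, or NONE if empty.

[col 0] 00000*, 00100*, 00101*, 01010*, 01111, 10000*, 10001*, 10010*, 10011*, 10111*, 11010*, 11011*, 11100
[col 1] -0000, -1010, 00-00, 0010-, 1-010*, 1-011*, 10-11, 100-0*, 100-1*, 1000-*, 1001-*, 1101-*
[col 2] 1-01-, 100--
Prime implicants: -0000, -1010, 00-00, 0010-, 01111, 1-01-, 10-11, 100--, 11100

01111, 11100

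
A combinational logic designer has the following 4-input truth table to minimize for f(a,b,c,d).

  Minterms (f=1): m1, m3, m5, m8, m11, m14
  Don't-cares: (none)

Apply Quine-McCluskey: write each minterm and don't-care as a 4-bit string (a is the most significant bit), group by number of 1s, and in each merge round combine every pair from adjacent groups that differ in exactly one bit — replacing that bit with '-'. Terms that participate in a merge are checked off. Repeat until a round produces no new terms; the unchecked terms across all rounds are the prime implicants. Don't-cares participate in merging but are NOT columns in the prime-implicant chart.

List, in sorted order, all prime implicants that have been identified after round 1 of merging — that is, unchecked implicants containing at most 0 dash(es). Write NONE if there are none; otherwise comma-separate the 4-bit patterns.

[col 0] 0001*, 0011*, 0101*, 1000, 1011*, 1110
[col 1] -011, 0-01, 00-1
Prime implicants: -011, 0-01, 00-1, 1000, 1110

1000, 1110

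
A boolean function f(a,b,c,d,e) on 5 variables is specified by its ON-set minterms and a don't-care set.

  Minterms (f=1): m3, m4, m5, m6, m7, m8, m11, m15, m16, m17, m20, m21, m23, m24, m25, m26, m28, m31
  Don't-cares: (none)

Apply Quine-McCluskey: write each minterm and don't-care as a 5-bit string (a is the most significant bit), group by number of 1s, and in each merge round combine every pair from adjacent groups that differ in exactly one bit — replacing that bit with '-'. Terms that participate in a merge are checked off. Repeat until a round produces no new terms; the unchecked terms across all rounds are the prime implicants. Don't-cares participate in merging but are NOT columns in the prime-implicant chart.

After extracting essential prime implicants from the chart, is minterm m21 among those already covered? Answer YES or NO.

[col 0] 00011*, 00100*, 00101*, 00110*, 00111*, 01000*, 01011*, 01111*, 10000*, 10001*, 10100*, 10101*, 10111*, 11000*, 11001*, 11010*, 11100*, 11111*
[col 1] -0100*, -0101*, -0111*, -1000, -1111*, 0-011*, 0-111*, 00-11*, 001-0*, 001-1*, 0010-*, 0011-*, 01-11*, 1-000*, 1-001*, 1-100*, 1-111*, 10-00*, 10-01*, 1000-*, 101-1*, 1010-*, 11-00*, 110-0, 1100-*
[col 2] --111, -01-1, -010-, 0--11, 001--, 1--00, 1-00-, 10-0-
Prime implicants: --111, -01-1, -010-, -1000, 0--11, 001--, 1--00, 1-00-, 10-0-, 110-0
PI chart (minterm → PIs covering it):
  3 | 0--11  (sole → essential)
  4 | -010-,001--
  5 | -01-1,-010-,001--
  6 | 001--  (sole → essential)
  7 | --111,-01-1,0--11,001--
  8 | -1000  (sole → essential)
  11 | 0--11  (sole → essential)
  15 | --111,0--11
  16 | 1--00,1-00-,10-0-
  17 | 1-00-,10-0-
  20 | -010-,1--00,10-0-
  21 | -01-1,-010-,10-0-
  23 | --111,-01-1
  24 | -1000,1--00,1-00-,110-0
  25 | 1-00-  (sole → essential)
  26 | 110-0  (sole → essential)
  28 | 1--00  (sole → essential)
  31 | --111  (sole → essential)
Essential prime implicants: --111, -1000, 0--11, 001--, 1--00, 1-00-, 110-0

NO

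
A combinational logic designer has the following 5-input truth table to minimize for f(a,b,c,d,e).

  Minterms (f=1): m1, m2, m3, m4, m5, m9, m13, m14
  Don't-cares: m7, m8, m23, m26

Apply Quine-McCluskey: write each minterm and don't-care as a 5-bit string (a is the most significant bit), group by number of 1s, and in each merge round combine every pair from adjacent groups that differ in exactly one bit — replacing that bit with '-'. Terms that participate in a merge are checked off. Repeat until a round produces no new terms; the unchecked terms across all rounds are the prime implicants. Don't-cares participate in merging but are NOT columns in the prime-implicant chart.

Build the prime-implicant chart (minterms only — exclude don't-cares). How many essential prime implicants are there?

[col 0] 00001*, 00010*, 00011*, 00100*, 00101*, 00111*, 01000*, 01001*, 01101*, 01110, 10111*, 11010
[col 1] -0111, 0-001*, 0-101*, 00-01*, 00-11*, 000-1*, 0001-, 001-1*, 0010-, 01-01*, 0100-
[col 2] 0--01, 00--1
Prime implicants: -0111, 0--01, 00--1, 0001-, 0010-, 0100-, 01110, 11010
PI chart (minterm → PIs covering it):
  1 | 0--01,00--1
  2 | 0001-  (sole → essential)
  3 | 00--1,0001-
  4 | 0010-  (sole → essential)
  5 | 0--01,00--1,0010-
  9 | 0--01,0100-
  13 | 0--01  (sole → essential)
  14 | 01110  (sole → essential)
Essential prime implicants: 0--01, 0001-, 0010-, 01110

4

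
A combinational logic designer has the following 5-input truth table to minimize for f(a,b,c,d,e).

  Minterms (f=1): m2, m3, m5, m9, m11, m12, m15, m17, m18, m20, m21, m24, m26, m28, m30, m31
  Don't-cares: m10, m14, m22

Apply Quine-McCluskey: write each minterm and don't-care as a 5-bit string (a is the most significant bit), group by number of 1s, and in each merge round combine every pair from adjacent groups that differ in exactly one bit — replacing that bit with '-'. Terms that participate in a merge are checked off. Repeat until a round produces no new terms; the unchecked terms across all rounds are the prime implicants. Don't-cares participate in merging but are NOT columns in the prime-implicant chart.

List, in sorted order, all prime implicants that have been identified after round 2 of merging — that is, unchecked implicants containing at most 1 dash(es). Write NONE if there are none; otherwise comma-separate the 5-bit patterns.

-0101, 010-1, 10-01, 1010-

Round 0: 00010✓ 00011✓ 00101✓ 01001✓ 01010✓ 01011✓ 01100✓ 01110✓ 01111✓ 10001✓ 10010✓ 10100✓ 10101✓ 10110✓ 11000✓ 11010✓ 11100✓ 11110✓ 11111✓
Round 1: -0010✓ -0101 -1010✓ -1100✓ -1110✓ -1111✓ 0-010✓ 0-011✓ 0001-✓ 01-10✓ 01-11✓ 010-1 0101-✓ 011-0✓ 0111-✓ 1-010✓ 1-100✓ 1-110✓ 10-01 10-10✓ 101-0✓ 1010- 11-00✓ 11-10✓ 110-0✓ 111-0✓ 1111-✓
Round 2: --010 -1-10 -11-0 -111- 0-01- 01-1- 1--10 1-1-0 11--0
PIs = {--010, -0101, -1-10, -11-0, -111-, 0-01-, 01-1-, 010-1, 1--10, 1-1-0, 10-01, 1010-, 11--0}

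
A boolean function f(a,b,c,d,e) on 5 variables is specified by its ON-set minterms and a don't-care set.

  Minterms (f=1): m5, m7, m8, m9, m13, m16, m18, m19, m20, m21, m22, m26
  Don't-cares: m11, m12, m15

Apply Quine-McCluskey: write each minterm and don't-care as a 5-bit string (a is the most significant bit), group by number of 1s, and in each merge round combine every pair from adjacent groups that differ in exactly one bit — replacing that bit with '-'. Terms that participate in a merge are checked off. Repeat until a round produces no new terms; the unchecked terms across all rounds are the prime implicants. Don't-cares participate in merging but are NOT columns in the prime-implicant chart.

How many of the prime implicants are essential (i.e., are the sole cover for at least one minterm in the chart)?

Round 0: 00101✓ 00111✓ 01000✓ 01001✓ 01011✓ 01100✓ 01101✓ 01111✓ 10000✓ 10010✓ 10011✓ 10100✓ 10101✓ 10110✓ 11010✓
Round 1: -0101 0-101✓ 0-111✓ 001-1✓ 01-00✓ 01-01✓ 01-11✓ 010-1✓ 0100-✓ 011-1✓ 0110-✓ 1-010 10-00✓ 10-10✓ 100-0✓ 1001- 101-0✓ 1010-
Round 2: 0-1-1 01--1 01-0- 10--0
PIs = {-0101, 0-1-1, 01--1, 01-0-, 1-010, 10--0, 1001-, 1010-}
Coverage chart:
  m5: -0101,0-1-1
  m7: 0-1-1 ←essential
  m8: 01-0- ←essential
  m9: 01--1,01-0-
  m13: 0-1-1,01--1,01-0-
  m16: 10--0 ←essential
  m18: 1-010,10--0,1001-
  m19: 1001- ←essential
  m20: 10--0,1010-
  m21: -0101,1010-
  m22: 10--0 ←essential
  m26: 1-010 ←essential
Essential: 0-1-1, 01-0-, 1-010, 10--0, 1001-

5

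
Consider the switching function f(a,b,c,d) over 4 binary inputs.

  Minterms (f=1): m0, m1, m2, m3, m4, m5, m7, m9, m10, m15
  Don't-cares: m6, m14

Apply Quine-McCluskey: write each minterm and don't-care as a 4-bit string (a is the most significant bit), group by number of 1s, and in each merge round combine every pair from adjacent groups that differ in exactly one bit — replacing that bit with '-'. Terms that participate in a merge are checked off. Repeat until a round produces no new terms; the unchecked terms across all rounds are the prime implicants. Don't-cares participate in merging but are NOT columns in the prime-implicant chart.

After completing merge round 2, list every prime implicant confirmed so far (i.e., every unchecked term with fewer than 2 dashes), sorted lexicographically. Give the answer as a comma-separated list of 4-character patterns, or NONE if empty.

-001

size-2^0 implicants → 0000(✓)  0001(✓)  0010(✓)  0011(✓)  0100(✓)  0101(✓)  0110(✓)  0111(✓)  1001(✓)  1010(✓)  1110(✓)  1111(✓)
size-2^1 implicants → -001  -010(✓)  -110(✓)  -111(✓)  0-00(✓)  0-01(✓)  0-10(✓)  0-11(✓)  00-0(✓)  00-1(✓)  000-(✓)  001-(✓)  01-0(✓)  01-1(✓)  010-(✓)  011-(✓)  1-10(✓)  111-(✓)
size-2^2 implicants → --10  -11-  0--0(✓)  0--1(✓)  0-0-(✓)  0-1-(✓)  00--(✓)  01--(✓)
size-2^3 implicants → 0---
Unchecked terms (primes): --10, -001, -11-, 0---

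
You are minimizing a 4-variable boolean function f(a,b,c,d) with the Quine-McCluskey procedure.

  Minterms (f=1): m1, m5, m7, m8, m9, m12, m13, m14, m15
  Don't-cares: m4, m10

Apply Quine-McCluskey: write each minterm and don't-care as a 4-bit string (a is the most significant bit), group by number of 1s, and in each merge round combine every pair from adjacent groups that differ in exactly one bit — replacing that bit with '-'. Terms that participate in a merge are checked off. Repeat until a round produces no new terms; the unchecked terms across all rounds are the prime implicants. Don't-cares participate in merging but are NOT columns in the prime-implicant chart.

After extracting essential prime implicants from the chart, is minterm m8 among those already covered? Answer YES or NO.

size-2^0 implicants → 0001(✓)  0100(✓)  0101(✓)  0111(✓)  1000(✓)  1001(✓)  1010(✓)  1100(✓)  1101(✓)  1110(✓)  1111(✓)
size-2^1 implicants → -001(✓)  -100(✓)  -101(✓)  -111(✓)  0-01(✓)  01-1(✓)  010-(✓)  1-00(✓)  1-01(✓)  1-10(✓)  10-0(✓)  100-(✓)  11-0(✓)  11-1(✓)  110-(✓)  111-(✓)
size-2^2 implicants → --01  -1-1  -10-  1--0  1-0-  11--
Unchecked terms (primes): --01, -1-1, -10-, 1--0, 1-0-, 11--
Minterm coverage:
  m1 ⊆ --01 [E]
  m5 ⊆ --01,-1-1,-10-
  m7 ⊆ -1-1 [E]
  m8 ⊆ 1--0,1-0-
  m9 ⊆ --01,1-0-
  m12 ⊆ -10-,1--0,1-0-,11--
  m13 ⊆ --01,-1-1,-10-,1-0-,11--
  m14 ⊆ 1--0,11--
  m15 ⊆ -1-1,11--
E = {--01, -1-1}

NO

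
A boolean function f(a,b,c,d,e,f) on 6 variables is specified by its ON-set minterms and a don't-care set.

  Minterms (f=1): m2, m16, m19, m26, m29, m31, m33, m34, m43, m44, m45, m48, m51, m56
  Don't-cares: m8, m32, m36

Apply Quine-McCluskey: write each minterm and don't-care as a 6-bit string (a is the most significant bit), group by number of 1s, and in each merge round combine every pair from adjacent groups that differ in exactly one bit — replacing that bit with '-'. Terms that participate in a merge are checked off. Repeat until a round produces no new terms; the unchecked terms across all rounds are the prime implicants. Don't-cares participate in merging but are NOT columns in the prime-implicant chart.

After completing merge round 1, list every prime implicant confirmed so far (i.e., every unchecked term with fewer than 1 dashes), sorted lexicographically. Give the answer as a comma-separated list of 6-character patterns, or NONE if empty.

001000, 011010, 101011

Round 0: 000010✓ 001000 010000✓ 010011✓ 011010 011101✓ 011111✓ 100000✓ 100001✓ 100010✓ 100100✓ 101011 101100✓ 101101✓ 110000✓ 110011✓ 111000✓
Round 1: -00010 -10000 -10011 0111-1 1-0000 10-100 100-00 1000-0 10000- 10110- 11-000
PIs = {-00010, -10000, -10011, 001000, 011010, 0111-1, 1-0000, 10-100, 100-00, 1000-0, 10000-, 101011, 10110-, 11-000}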